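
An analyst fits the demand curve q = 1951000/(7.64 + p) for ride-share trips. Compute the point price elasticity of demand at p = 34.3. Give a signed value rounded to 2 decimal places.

-0.82

dq/dp = −1951000/(7.64 + p)² = -1109.18. At p = 34.3, q = 46518.8.
Ed = (dq/dp)·(p/q) = (-1109.18) × (34.3/46518.8) = -0.8178…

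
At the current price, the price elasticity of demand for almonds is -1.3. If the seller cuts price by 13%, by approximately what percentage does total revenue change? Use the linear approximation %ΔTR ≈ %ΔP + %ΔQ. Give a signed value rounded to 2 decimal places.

%ΔQ ≈ Ed × %ΔP = (-1.3) × (-13%) = +16.9000%
%ΔTR ≈ %ΔP + %ΔQ = (-13%) + (+16.9000%) = +3.9000%

+3.90%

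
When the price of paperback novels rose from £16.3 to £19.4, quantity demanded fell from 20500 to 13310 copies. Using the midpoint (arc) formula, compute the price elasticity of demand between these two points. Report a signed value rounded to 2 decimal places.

-2.45

%ΔQ = (13310 − 20500) / [(20500 + 13310)/2] = -7190/16905 = -0.425317…
%ΔP = (19.4 − 16.3) / [(16.3 + 19.4)/2] = 3.1/17.85 = 0.173669…
Arc Ed = %ΔQ / %ΔP = (-7190/16905) / (3.1/17.85) = -2.4490…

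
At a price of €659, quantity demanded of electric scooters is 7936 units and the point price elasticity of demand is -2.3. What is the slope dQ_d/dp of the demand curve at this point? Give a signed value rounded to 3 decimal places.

-27.698

Ed = (dQ_d/dp)·(p/Q_d) ⇒ dQ_d/dp = Ed·Q_d/p = (-2.3)·7936/659 = -27.69772…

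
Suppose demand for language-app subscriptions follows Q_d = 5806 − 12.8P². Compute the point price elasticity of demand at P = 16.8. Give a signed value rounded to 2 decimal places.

-3.29

dQ_d/dP = −2·12.8·P = -430.08. At P = 16.8, Q_d = 2193.328.
Ed = (dQ_d/dP)·(P/Q_d) = (-430.08) × (16.8/2193.328) = -3.2942…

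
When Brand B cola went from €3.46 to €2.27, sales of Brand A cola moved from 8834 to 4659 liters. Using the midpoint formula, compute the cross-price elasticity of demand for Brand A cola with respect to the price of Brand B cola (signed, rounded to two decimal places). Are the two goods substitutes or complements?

1.49; substitutes

%ΔQ_{Brand A cola} = (4659 − 8834)/avg = -4175/6746.5 = -0.618839…
%ΔP_{Brand B cola} = (2.27 − 3.46)/avg = -1.19/2.865 = -0.415357…
E_cross = (-4175/6746.5) / (-1.19/2.865) = 1.4898…
E_cross > 0 ⇒ the goods are substitutes.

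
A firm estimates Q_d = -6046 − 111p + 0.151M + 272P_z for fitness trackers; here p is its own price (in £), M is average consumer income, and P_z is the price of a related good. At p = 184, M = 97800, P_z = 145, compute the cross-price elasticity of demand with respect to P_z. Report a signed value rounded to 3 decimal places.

1.422

At the given values, Q_d = -6046 − 111(184) + 0.151(97800) + 272(145) = 27737.8.
∂Q_d/∂P_z = 272.
E = (272) × (145/27737.8) = 1.42188…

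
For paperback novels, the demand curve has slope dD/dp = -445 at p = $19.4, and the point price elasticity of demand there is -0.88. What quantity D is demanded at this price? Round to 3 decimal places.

9810.227

Ed = (dD/dp)·(p/D) ⇒ D = (dD/dp)·p/Ed = (-445)·19.4/(-0.88) = 9810.22727…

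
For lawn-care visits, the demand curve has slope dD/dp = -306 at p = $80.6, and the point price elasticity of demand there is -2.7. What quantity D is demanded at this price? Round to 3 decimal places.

Ed = (dD/dp)·(p/D) ⇒ D = (dD/dp)·p/Ed = (-306)·80.6/(-2.7) = 9134.66666…

9134.667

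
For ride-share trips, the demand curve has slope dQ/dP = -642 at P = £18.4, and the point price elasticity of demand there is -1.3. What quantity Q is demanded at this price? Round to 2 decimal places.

Ed = (dQ/dP)·(P/Q) ⇒ Q = (dQ/dP)·P/Ed = (-642)·18.4/(-1.3) = 9086.7692…

9086.77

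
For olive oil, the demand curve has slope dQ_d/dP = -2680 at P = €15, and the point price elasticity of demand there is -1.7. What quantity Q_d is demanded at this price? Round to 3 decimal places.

23647.059

Ed = (dQ_d/dP)·(P/Q_d) ⇒ Q_d = (dQ_d/dP)·P/Ed = (-2680)·15/(-1.7) = 23647.05882…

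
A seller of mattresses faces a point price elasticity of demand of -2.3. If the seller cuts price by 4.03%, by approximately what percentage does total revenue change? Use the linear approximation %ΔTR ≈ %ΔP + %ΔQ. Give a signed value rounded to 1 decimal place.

%ΔQ ≈ Ed × %ΔP = (-2.3) × (-4.03%) = +9.2690%
%ΔTR ≈ %ΔP + %ΔQ = (-4.03%) + (+9.2690%) = +5.2390%

+5.2%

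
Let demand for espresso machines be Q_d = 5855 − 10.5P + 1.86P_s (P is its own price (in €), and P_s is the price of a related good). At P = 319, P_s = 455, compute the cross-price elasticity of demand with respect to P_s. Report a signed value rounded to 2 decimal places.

At the given values, Q_d = 5855 − 10.5(319) + 1.86(455) = 3351.8.
∂Q_d/∂P_s = 1.86.
E = (1.86) × (455/3351.8) = 0.2524…

0.25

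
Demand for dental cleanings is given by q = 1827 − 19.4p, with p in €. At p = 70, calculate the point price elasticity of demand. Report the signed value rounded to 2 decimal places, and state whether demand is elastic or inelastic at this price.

-2.90; elastic

dq/dp = −19.4. At p = 70, q = 1827 − 19.4(70) = 469.
Ed = (dq/dp)·(p/q) = −19.4 × (70/469) = -2.8955…
|Ed| = 2.90 > 1, so demand is elastic.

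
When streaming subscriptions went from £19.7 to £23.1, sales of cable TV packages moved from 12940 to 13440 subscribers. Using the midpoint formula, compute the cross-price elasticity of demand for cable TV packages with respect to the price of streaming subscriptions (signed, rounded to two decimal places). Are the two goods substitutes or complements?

0.24; substitutes

%ΔQ_{cable TV packages} = (13440 − 12940)/avg = 500/13190 = 0.037907…
%ΔP_{streaming subscriptions} = (23.1 − 19.7)/avg = 3.4/21.4 = 0.158878…
E_cross = (500/13190) / (3.4/21.4) = 0.2385…
E_cross > 0 ⇒ the goods are substitutes.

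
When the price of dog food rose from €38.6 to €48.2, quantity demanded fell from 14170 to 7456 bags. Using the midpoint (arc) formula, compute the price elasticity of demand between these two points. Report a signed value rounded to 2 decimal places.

-2.81

%ΔQ = (7456 − 14170) / [(14170 + 7456)/2] = -6714/10813 = -0.620919…
%ΔP = (48.2 − 38.6) / [(38.6 + 48.2)/2] = 9.6/43.4 = 0.221198…
Arc Ed = %ΔQ / %ΔP = (-6714/10813) / (9.6/43.4) = -2.8070…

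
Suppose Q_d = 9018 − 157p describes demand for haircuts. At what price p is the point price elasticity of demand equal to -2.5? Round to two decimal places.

Ed = −157p/(9018 − 157p). Set this equal to -2.5:
157p = 2.5·(9018 − 157p) ⇒ 157p(1 + 2.5) = 2.5·9018
p = 2.5·9018 / (157·3.5) = 41.0282…

41.03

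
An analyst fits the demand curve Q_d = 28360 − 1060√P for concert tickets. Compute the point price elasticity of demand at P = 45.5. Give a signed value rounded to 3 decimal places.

dQ_d/dP = −1060/(2√P) = -78.5724. At P = 45.5, Q_d = 21209.9.
Ed = (dQ_d/dP)·(P/Q_d) = (-78.5724) × (45.5/21209.9) = -0.16855…

-0.169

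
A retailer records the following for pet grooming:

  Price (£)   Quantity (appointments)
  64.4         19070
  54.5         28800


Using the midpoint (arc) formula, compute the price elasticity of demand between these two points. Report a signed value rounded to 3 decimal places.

-2.441

%ΔQ = (28800 − 19070) / [(19070 + 28800)/2] = 9730/23935 = 0.406517…
%ΔP = (54.5 − 64.4) / [(64.4 + 54.5)/2] = -9.9/59.45 = -0.166526…
Arc Ed = %ΔQ / %ΔP = (9730/23935) / (-9.9/59.45) = -2.44115…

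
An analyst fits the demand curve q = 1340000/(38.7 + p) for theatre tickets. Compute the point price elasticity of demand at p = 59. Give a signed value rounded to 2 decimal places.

-0.60

dq/dp = −1340000/(38.7 + p)² = -140.383. At p = 59, q = 13715.5.
Ed = (dq/dp)·(p/q) = (-140.383) × (59/13715.5) = -0.6038…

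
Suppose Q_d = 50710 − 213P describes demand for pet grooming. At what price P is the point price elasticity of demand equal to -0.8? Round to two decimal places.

105.81

Ed = −213P/(50710 − 213P). Set this equal to -0.8:
213P = 0.8·(50710 − 213P) ⇒ 213P(1 + 0.8) = 0.8·50710
P = 0.8·50710 / (213·1.8) = 105.8111…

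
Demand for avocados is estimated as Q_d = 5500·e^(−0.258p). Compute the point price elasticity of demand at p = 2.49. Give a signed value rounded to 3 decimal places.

dQ_d/dp = −0.258·Q_d = -746.419. At p = 2.49, Q_d = 2893.1.
Ed = (dQ_d/dp)·(p/Q_d) = (-746.419) × (2.49/2893.1) = -0.64242

-0.642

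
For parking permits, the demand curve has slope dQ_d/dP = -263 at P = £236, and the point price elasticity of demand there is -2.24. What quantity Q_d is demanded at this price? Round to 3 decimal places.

27708.929

Ed = (dQ_d/dP)·(P/Q_d) ⇒ Q_d = (dQ_d/dP)·P/Ed = (-263)·236/(-2.24) = 27708.92857…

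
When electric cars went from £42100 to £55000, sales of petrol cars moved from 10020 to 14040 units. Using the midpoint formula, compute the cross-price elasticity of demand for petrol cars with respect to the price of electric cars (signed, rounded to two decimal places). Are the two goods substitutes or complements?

%ΔQ_{petrol cars} = (14040 − 10020)/avg = 4020/12030 = 0.334164…
%ΔP_{electric cars} = (55000 − 42100)/avg = 12900/48550 = 0.265705…
E_cross = (4020/12030) / (12900/48550) = 1.2576…
E_cross > 0 ⇒ the goods are substitutes.

1.26; substitutes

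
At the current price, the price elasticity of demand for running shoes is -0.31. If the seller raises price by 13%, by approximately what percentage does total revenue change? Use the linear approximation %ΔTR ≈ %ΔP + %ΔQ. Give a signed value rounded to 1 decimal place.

%ΔQ ≈ Ed × %ΔP = (-0.31) × (+13%) = -4.0300%
%ΔTR ≈ %ΔP + %ΔQ = (+13%) + (-4.0300%) = +8.9700%

+9.0%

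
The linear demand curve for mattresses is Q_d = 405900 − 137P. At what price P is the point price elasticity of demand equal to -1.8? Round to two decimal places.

Ed = −137P/(405900 − 137P). Set this equal to -1.8:
137P = 1.8·(405900 − 137P) ⇒ 137P(1 + 1.8) = 1.8·405900
P = 1.8·405900 / (137·2.8) = 1904.6402…

1904.64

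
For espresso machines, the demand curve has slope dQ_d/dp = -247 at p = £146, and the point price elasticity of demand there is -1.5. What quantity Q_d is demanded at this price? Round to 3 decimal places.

Ed = (dQ_d/dp)·(p/Q_d) ⇒ Q_d = (dQ_d/dp)·p/Ed = (-247)·146/(-1.5) = 24041.33333…

24041.333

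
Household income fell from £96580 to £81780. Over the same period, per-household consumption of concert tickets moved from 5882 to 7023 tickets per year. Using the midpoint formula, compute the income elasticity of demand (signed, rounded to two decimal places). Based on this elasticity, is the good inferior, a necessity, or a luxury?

-1.07; inferior

%ΔQ = (7023 − 5882)/[( 5882 + 7023)/2] = 1141/6452.5 = 0.176830…
%ΔIncome = (81780 − 96580)/[( 96580 + 81780)/2] = -14800/89180 = -0.165956…
E_income = (1141/6452.5) / (-14800/89180) = -1.0655…
E_income < 0 ⇒ inferior good.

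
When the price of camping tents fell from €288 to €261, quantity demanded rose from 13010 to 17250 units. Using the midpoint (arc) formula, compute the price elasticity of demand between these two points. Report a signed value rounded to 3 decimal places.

%ΔQ = (17250 − 13010) / [(13010 + 17250)/2] = 4240/15130 = 0.280237…
%ΔP = (261 − 288) / [(288 + 261)/2] = -27/274.5 = -0.098360…
Arc Ed = %ΔQ / %ΔP = (4240/15130) / (-27/274.5) = -2.84908…

-2.849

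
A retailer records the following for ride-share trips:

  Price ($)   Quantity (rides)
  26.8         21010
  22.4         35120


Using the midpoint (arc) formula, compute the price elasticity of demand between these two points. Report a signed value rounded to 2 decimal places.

-2.81

%ΔQ = (35120 − 21010) / [(21010 + 35120)/2] = 14110/28065 = 0.502761…
%ΔP = (22.4 − 26.8) / [(26.8 + 22.4)/2] = -4.4/24.6 = -0.178861…
Arc Ed = %ΔQ / %ΔP = (14110/28065) / (-4.4/24.6) = -2.8108…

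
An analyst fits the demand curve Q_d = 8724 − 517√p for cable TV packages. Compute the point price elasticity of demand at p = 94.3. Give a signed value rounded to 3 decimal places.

dQ_d/dp = −517/(2√p) = -26.6198. At p = 94.3, Q_d = 3703.51.
Ed = (dQ_d/dp)·(p/Q_d) = (-26.6198) × (94.3/3703.51) = -0.67780…

-0.678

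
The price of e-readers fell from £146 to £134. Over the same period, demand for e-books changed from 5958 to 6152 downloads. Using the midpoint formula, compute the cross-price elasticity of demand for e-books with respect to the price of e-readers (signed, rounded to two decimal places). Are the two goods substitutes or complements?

-0.37; complements

%ΔQ_{e-books} = (6152 − 5958)/avg = 194/6055 = 0.032039…
%ΔP_{e-readers} = (134 − 146)/avg = -12/140 = -0.085714…
E_cross = (194/6055) / (-12/140) = -0.3737…
E_cross < 0 ⇒ the goods are complements.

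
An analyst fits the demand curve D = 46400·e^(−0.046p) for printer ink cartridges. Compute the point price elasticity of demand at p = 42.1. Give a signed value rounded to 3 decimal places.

dD/dp = −0.046·D = -307.766. At p = 42.1, D = 6690.57.
Ed = (dD/dp)·(p/D) = (-307.766) × (42.1/6690.57) = -1.9366

-1.937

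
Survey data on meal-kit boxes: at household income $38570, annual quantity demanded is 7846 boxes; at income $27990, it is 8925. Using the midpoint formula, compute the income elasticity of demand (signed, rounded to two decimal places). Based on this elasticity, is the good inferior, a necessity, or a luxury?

%ΔQ = (8925 − 7846)/[( 7846 + 8925)/2] = 1079/8385.5 = 0.128674…
%ΔIncome = (27990 − 38570)/[( 38570 + 27990)/2] = -10580/33280 = -0.317908…
E_income = (1079/8385.5) / (-10580/33280) = -0.4047…
E_income < 0 ⇒ inferior good.

-0.40; inferior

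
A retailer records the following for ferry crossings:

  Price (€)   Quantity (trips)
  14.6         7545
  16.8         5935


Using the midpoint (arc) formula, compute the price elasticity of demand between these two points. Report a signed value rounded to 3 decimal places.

%ΔQ = (5935 − 7545) / [(7545 + 5935)/2] = -1610/6740 = -0.238872…
%ΔP = (16.8 − 14.6) / [(14.6 + 16.8)/2] = 2.2/15.7 = 0.140127…
Arc Ed = %ΔQ / %ΔP = (-1610/6740) / (2.2/15.7) = -1.70468…

-1.705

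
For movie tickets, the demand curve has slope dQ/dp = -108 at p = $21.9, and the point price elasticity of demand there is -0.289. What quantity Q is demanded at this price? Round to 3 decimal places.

8184.083

Ed = (dQ/dp)·(p/Q) ⇒ Q = (dQ/dp)·p/Ed = (-108)·21.9/(-0.289) = 8184.08304…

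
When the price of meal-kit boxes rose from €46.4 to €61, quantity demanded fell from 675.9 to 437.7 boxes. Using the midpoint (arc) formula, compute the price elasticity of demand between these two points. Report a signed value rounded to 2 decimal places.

%ΔQ = (437.7 − 675.9) / [(675.9 + 437.7)/2] = -238.2/556.8 = -0.427801…
%ΔP = (61 − 46.4) / [(46.4 + 61)/2] = 14.6/53.7 = 0.271880…
Arc Ed = %ΔQ / %ΔP = (-238.2/556.8) / (14.6/53.7) = -1.5734…

-1.57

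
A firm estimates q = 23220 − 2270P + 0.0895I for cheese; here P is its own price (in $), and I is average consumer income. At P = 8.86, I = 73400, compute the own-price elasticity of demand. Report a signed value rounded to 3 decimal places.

At the given values, q = 23220 − 2270(8.86) + 0.0895(73400) = 9677.1.
∂q/∂P = −2270.
E = (-2270) × (8.86/9677.1) = -2.07832…

-2.078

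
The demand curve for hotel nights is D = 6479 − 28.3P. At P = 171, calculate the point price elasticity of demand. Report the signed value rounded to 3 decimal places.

-2.951

dD/dP = −28.3. At P = 171, D = 6479 − 28.3(171) = 1639.7.
Ed = (dD/dP)·(P/D) = −28.3 × (171/1639.7) = -2.95133…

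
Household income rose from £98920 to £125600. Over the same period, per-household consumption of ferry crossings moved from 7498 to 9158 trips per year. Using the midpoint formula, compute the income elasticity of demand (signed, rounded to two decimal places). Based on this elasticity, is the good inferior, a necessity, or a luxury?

%ΔQ = (9158 − 7498)/[( 7498 + 9158)/2] = 1660/8328 = 0.199327…
%ΔIncome = (125600 − 98920)/[( 98920 + 125600)/2] = 26680/112260 = 0.237662…
E_income = (1660/8328) / (26680/112260) = 0.8386…
0 < E_income < 1 ⇒ normal good, necessity.

0.84; necessity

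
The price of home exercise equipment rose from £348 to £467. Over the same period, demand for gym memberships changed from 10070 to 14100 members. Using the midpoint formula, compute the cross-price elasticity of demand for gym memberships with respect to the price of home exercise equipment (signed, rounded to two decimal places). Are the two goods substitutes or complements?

%ΔQ_{gym memberships} = (14100 − 10070)/avg = 4030/12085 = 0.333471…
%ΔP_{home exercise equipment} = (467 − 348)/avg = 119/407.5 = 0.292024…
E_cross = (4030/12085) / (119/407.5) = 1.1419…
E_cross > 0 ⇒ the goods are substitutes.

1.14; substitutes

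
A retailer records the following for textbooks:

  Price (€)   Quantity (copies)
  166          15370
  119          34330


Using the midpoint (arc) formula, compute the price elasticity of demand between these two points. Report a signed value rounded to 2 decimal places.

-2.31

%ΔQ = (34330 − 15370) / [(15370 + 34330)/2] = 18960/24850 = 0.762977…
%ΔP = (119 − 166) / [(166 + 119)/2] = -47/142.5 = -0.329824…
Arc Ed = %ΔQ / %ΔP = (18960/24850) / (-47/142.5) = -2.3132…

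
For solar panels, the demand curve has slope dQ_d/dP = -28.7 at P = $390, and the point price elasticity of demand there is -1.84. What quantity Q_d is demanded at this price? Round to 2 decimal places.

Ed = (dQ_d/dP)·(P/Q_d) ⇒ Q_d = (dQ_d/dP)·P/Ed = (-28.7)·390/(-1.84) = 6083.1521…

6083.15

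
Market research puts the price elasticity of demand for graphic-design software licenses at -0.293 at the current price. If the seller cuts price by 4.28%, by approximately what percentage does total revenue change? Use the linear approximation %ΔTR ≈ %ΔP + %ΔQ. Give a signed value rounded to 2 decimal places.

%ΔQ ≈ Ed × %ΔP = (-0.293) × (-4.28%) = +1.2540%
%ΔTR ≈ %ΔP + %ΔQ = (-4.28%) + (+1.2540%) = -3.0260%

-3.03%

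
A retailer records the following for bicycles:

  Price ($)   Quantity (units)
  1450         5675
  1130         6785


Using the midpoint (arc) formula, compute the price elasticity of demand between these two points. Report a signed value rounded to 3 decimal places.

-0.718

%ΔQ = (6785 − 5675) / [(5675 + 6785)/2] = 1110/6230 = 0.178170…
%ΔP = (1130 − 1450) / [(1450 + 1130)/2] = -320/1290 = -0.248062…
Arc Ed = %ΔQ / %ΔP = (1110/6230) / (-320/1290) = -0.71824…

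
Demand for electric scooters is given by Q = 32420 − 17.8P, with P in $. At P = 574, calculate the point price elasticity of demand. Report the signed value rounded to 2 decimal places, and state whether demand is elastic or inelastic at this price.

dQ/dP = −17.8. At P = 574, Q = 32420 − 17.8(574) = 22202.8.
Ed = (dQ/dP)·(P/Q) = −17.8 × (574/22202.8) = -0.4601…
|Ed| = 0.46 < 1, so demand is inelastic.

-0.46; inelastic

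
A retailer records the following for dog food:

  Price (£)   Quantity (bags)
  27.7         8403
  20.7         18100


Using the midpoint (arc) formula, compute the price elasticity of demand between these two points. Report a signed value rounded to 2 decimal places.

%ΔQ = (18100 − 8403) / [(8403 + 18100)/2] = 9697/13251.5 = 0.731766…
%ΔP = (20.7 − 27.7) / [(27.7 + 20.7)/2] = -7/24.2 = -0.289256…
Arc Ed = %ΔQ / %ΔP = (9697/13251.5) / (-7/24.2) = -2.5298…

-2.53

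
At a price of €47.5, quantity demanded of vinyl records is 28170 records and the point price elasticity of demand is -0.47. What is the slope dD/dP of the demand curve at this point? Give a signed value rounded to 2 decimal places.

-278.73

Ed = (dD/dP)·(P/D) ⇒ dD/dP = Ed·D/P = (-0.47)·28170/47.5 = -278.7347…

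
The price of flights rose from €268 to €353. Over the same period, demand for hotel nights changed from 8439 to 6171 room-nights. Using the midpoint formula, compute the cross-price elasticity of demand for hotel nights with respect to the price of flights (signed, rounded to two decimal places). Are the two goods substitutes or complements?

-1.13; complements

%ΔQ_{hotel nights} = (6171 − 8439)/avg = -2268/7305 = -0.310472…
%ΔP_{flights} = (353 − 268)/avg = 85/310.5 = 0.273752…
E_cross = (-2268/7305) / (85/310.5) = -1.1341…
E_cross < 0 ⇒ the goods are complements.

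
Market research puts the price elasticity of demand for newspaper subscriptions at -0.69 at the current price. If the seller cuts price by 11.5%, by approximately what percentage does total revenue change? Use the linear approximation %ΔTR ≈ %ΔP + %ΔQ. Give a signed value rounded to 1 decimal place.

%ΔQ ≈ Ed × %ΔP = (-0.69) × (-11.5%) = +7.9350%
%ΔTR ≈ %ΔP + %ΔQ = (-11.5%) + (+7.9350%) = -3.5650%

-3.6%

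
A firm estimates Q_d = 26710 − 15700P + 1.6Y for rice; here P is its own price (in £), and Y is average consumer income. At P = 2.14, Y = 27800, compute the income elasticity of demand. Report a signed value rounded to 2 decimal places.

At the given values, Q_d = 26710 − 15700(2.14) + 1.6(27800) = 37592.
∂Q_d/∂Y = 1.6.
E = (1.6) × (27800/37592) = 1.1832…

1.18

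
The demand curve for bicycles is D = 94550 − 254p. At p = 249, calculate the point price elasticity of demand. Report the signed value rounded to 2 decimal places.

-2.02

dD/dp = −254. At p = 249, D = 94550 − 254(249) = 31304.
Ed = (dD/dp)·(p/D) = −254 × (249/31304) = -2.0203…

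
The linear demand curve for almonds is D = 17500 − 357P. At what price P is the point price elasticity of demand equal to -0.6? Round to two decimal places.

18.38

Ed = −357P/(17500 − 357P). Set this equal to -0.6:
357P = 0.6·(17500 − 357P) ⇒ 357P(1 + 0.6) = 0.6·17500
P = 0.6·17500 / (357·1.6) = 18.3823…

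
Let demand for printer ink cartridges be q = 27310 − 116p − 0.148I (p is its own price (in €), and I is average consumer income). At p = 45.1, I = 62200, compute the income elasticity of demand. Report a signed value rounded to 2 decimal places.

-0.72

At the given values, q = 27310 − 116(45.1) − 0.148(62200) = 12872.8.
∂q/∂I = -0.148.
E = (-0.148) × (62200/12872.8) = -0.7151…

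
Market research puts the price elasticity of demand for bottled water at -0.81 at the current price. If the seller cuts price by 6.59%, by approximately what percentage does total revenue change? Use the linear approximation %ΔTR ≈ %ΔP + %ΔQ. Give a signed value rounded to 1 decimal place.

-1.3%

%ΔQ ≈ Ed × %ΔP = (-0.81) × (-6.59%) = +5.3379%
%ΔTR ≈ %ΔP + %ΔQ = (-6.59%) + (+5.3379%) = -1.2521%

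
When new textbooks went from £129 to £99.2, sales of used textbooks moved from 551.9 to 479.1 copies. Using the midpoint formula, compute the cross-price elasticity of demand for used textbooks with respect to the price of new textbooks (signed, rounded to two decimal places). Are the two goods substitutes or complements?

%ΔQ_{used textbooks} = (479.1 − 551.9)/avg = -72.8/515.5 = -0.141222…
%ΔP_{new textbooks} = (99.2 − 129)/avg = -29.8/114.1 = -0.261174…
E_cross = (-72.8/515.5) / (-29.8/114.1) = 0.5407…
E_cross > 0 ⇒ the goods are substitutes.

0.54; substitutes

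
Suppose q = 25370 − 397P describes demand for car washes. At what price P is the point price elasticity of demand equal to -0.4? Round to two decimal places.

18.26

Ed = −397P/(25370 − 397P). Set this equal to -0.4:
397P = 0.4·(25370 − 397P) ⇒ 397P(1 + 0.4) = 0.4·25370
P = 0.4·25370 / (397·1.4) = 18.2583…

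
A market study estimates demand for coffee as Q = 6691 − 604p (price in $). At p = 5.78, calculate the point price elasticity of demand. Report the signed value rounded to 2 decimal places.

dQ/dp = −604. At p = 5.78, Q = 6691 − 604(5.78) = 3199.88.
Ed = (dQ/dp)·(p/Q) = −604 × (5.78/3199.88) = -1.0910…

-1.09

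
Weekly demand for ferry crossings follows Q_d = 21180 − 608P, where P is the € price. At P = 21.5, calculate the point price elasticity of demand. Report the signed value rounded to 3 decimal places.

-1.612

dQ_d/dP = −608. At P = 21.5, Q_d = 21180 − 608(21.5) = 8108.
Ed = (dQ_d/dP)·(P/Q_d) = −608 × (21.5/8108) = -1.61223…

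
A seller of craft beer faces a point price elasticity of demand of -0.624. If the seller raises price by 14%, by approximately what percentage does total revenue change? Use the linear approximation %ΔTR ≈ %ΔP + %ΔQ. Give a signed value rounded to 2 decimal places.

+5.26%

%ΔQ ≈ Ed × %ΔP = (-0.624) × (+14%) = -8.7360%
%ΔTR ≈ %ΔP + %ΔQ = (+14%) + (-8.7360%) = +5.2640%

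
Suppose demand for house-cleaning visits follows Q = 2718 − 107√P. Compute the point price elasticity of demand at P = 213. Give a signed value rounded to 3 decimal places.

dQ/dP = −107/(2√P) = -3.66576. At P = 213, Q = 1156.39.
Ed = (dQ/dP)·(P/Q) = (-3.66576) × (213/1156.39) = -0.67521…

-0.675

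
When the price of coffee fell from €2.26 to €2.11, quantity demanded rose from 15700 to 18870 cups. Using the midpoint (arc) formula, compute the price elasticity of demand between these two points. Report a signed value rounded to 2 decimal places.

-2.67

%ΔQ = (18870 − 15700) / [(15700 + 18870)/2] = 3170/17285 = 0.183396…
%ΔP = (2.11 − 2.26) / [(2.26 + 2.11)/2] = -0.15/2.185 = -0.068649…
Arc Ed = %ΔQ / %ΔP = (3170/17285) / (-0.15/2.185) = -2.6714…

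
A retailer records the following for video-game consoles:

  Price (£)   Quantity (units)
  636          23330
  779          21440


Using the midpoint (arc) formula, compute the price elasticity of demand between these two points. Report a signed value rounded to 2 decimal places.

-0.42

%ΔQ = (21440 − 23330) / [(23330 + 21440)/2] = -1890/22385 = -0.084431…
%ΔP = (779 − 636) / [(636 + 779)/2] = 143/707.5 = 0.202120…
Arc Ed = %ΔQ / %ΔP = (-1890/22385) / (143/707.5) = -0.4177…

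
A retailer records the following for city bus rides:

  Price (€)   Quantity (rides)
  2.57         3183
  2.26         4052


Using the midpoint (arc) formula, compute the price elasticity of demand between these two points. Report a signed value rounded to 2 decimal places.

%ΔQ = (4052 − 3183) / [(3183 + 4052)/2] = 869/3617.5 = 0.240221…
%ΔP = (2.26 − 2.57) / [(2.57 + 2.26)/2] = -0.31/2.415 = -0.128364…
Arc Ed = %ΔQ / %ΔP = (869/3617.5) / (-0.31/2.415) = -1.8714…

-1.87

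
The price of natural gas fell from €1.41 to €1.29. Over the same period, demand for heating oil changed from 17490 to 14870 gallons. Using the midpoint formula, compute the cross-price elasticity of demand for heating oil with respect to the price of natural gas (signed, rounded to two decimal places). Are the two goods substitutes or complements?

1.82; substitutes

%ΔQ_{heating oil} = (14870 − 17490)/avg = -2620/16180 = -0.161928…
%ΔP_{natural gas} = (1.29 − 1.41)/avg = -0.12/1.35 = -0.088888…
E_cross = (-2620/16180) / (-0.12/1.35) = 1.8216…
E_cross > 0 ⇒ the goods are substitutes.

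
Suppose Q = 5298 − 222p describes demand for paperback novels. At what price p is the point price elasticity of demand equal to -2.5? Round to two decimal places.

Ed = −222p/(5298 − 222p). Set this equal to -2.5:
222p = 2.5·(5298 − 222p) ⇒ 222p(1 + 2.5) = 2.5·5298
p = 2.5·5298 / (222·3.5) = 17.0463…

17.05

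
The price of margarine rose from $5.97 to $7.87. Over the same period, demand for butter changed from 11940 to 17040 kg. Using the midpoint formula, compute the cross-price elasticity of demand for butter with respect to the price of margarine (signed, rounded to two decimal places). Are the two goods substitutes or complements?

1.28; substitutes

%ΔQ_{butter} = (17040 − 11940)/avg = 5100/14490 = 0.351966…
%ΔP_{margarine} = (7.87 − 5.97)/avg = 1.9/6.92 = 0.274566…
E_cross = (5100/14490) / (1.9/6.92) = 1.2819…
E_cross > 0 ⇒ the goods are substitutes.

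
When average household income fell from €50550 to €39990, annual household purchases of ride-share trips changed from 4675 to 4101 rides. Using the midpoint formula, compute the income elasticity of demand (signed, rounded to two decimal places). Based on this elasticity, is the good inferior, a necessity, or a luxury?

0.56; necessity

%ΔQ = (4101 − 4675)/[( 4675 + 4101)/2] = -574/4388 = -0.130811…
%ΔIncome = (39990 − 50550)/[( 50550 + 39990)/2] = -10560/45270 = -0.233267…
E_income = (-574/4388) / (-10560/45270) = 0.5607…
0 < E_income < 1 ⇒ normal good, necessity.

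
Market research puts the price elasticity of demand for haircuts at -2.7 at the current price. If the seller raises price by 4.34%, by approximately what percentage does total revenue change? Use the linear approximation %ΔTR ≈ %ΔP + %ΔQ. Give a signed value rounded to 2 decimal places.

%ΔQ ≈ Ed × %ΔP = (-2.7) × (+4.34%) = -11.7180%
%ΔTR ≈ %ΔP + %ΔQ = (+4.34%) + (-11.7180%) = -7.3780%

-7.38%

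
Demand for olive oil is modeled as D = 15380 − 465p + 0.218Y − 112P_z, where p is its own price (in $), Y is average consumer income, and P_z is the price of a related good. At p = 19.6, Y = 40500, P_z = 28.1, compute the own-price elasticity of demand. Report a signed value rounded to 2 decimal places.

-0.76

At the given values, D = 15380 − 465(19.6) + 0.218(40500) − 112(28.1) = 11947.8.
∂D/∂p = −465.
E = (-465) × (19.6/11947.8) = -0.7628…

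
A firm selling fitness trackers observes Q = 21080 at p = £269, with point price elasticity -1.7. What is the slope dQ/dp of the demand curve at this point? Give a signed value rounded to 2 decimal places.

-133.22

Ed = (dQ/dp)·(p/Q) ⇒ dQ/dp = Ed·Q/p = (-1.7)·21080/269 = -133.2193…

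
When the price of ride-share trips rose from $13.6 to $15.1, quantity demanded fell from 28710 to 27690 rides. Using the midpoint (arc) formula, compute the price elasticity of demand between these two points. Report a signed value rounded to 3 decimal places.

-0.346

%ΔQ = (27690 − 28710) / [(28710 + 27690)/2] = -1020/28200 = -0.036170…
%ΔP = (15.1 − 13.6) / [(13.6 + 15.1)/2] = 1.5/14.35 = 0.104529…
Arc Ed = %ΔQ / %ΔP = (-1020/28200) / (1.5/14.35) = -0.34602…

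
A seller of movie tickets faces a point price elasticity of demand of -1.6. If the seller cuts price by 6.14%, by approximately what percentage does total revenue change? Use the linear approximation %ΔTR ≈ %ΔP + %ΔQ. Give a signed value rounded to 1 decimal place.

+3.7%

%ΔQ ≈ Ed × %ΔP = (-1.6) × (-6.14%) = +9.8240%
%ΔTR ≈ %ΔP + %ΔQ = (-6.14%) + (+9.8240%) = +3.6840%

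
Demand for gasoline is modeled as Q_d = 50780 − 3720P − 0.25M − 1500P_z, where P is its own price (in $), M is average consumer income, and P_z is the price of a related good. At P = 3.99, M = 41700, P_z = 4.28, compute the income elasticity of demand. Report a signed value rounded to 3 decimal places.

At the given values, Q_d = 50780 − 3720(3.99) − 0.25(41700) − 1500(4.28) = 19092.2.
∂Q_d/∂M = -0.25.
E = (-0.25) × (41700/19092.2) = -0.54603…

-0.546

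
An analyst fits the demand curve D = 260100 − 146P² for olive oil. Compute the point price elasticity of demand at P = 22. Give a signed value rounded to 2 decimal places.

-0.75

dD/dP = −2·146·P = -6424. At P = 22, D = 189436.
Ed = (dD/dP)·(P/D) = (-6424) × (22/189436) = -0.7460…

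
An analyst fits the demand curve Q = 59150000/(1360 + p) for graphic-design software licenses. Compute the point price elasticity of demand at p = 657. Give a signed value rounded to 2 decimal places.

-0.33

dQ/dp = −59150000/(1360 + p)² = -14.5393. At p = 657, Q = 29325.7.
Ed = (dQ/dp)·(p/Q) = (-14.5393) × (657/29325.7) = -0.3257…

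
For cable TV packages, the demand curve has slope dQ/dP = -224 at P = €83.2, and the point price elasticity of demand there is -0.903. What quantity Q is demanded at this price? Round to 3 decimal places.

20638.760

Ed = (dQ/dP)·(P/Q) ⇒ Q = (dQ/dP)·P/Ed = (-224)·83.2/(-0.903) = 20638.75968…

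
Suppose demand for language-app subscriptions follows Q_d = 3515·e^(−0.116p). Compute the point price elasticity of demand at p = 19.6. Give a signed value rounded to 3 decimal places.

dQ_d/dp = −0.116·Q_d = -41.9731. At p = 19.6, Q_d = 361.837.
Ed = (dQ_d/dp)·(p/Q_d) = (-41.9731) × (19.6/361.837) = -2.2736

-2.274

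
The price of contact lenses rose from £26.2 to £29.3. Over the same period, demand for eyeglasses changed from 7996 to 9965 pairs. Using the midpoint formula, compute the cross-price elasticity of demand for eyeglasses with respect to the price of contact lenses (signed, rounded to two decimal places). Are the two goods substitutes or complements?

%ΔQ_{eyeglasses} = (9965 − 7996)/avg = 1969/8980.5 = 0.219252…
%ΔP_{contact lenses} = (29.3 − 26.2)/avg = 3.1/27.75 = 0.111711…
E_cross = (1969/8980.5) / (3.1/27.75) = 1.9626…
E_cross > 0 ⇒ the goods are substitutes.

1.96; substitutes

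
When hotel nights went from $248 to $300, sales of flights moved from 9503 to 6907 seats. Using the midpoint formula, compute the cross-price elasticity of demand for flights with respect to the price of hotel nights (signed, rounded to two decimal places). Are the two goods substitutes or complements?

%ΔQ_{flights} = (6907 − 9503)/avg = -2596/8205 = -0.316392…
%ΔP_{hotel nights} = (300 − 248)/avg = 52/274 = 0.189781…
E_cross = (-2596/8205) / (52/274) = -1.6671…
E_cross < 0 ⇒ the goods are complements.

-1.67; complements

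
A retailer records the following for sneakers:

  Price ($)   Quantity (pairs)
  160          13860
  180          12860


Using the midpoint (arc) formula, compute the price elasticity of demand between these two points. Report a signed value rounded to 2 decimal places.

-0.64

%ΔQ = (12860 − 13860) / [(13860 + 12860)/2] = -1000/13360 = -0.074850…
%ΔP = (180 − 160) / [(160 + 180)/2] = 20/170 = 0.117647…
Arc Ed = %ΔQ / %ΔP = (-1000/13360) / (20/170) = -0.6362…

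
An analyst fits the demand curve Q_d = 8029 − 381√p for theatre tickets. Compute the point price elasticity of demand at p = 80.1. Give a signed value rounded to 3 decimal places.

dQ_d/dp = −381/(2√p) = -21.2852. At p = 80.1, Q_d = 4619.1.
Ed = (dQ_d/dp)·(p/Q_d) = (-21.2852) × (80.1/4619.1) = -0.36910…

-0.369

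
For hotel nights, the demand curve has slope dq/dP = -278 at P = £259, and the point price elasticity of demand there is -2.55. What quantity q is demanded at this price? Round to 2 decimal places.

28236.08

Ed = (dq/dP)·(P/q) ⇒ q = (dq/dP)·P/Ed = (-278)·259/(-2.55) = 28236.0784…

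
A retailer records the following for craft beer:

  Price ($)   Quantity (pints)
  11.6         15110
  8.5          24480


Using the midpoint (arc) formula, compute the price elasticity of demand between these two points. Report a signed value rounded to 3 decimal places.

%ΔQ = (24480 − 15110) / [(15110 + 24480)/2] = 9370/19795 = 0.473351…
%ΔP = (8.5 − 11.6) / [(11.6 + 8.5)/2] = -3.1/10.05 = -0.308457…
Arc Ed = %ΔQ / %ΔP = (9370/19795) / (-3.1/10.05) = -1.53457…

-1.535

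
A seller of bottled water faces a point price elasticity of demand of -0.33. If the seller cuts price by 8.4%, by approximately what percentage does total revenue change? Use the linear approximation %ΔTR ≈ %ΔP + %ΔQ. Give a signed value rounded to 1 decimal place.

%ΔQ ≈ Ed × %ΔP = (-0.33) × (-8.4%) = +2.7720%
%ΔTR ≈ %ΔP + %ΔQ = (-8.4%) + (+2.7720%) = -5.6280%

-5.6%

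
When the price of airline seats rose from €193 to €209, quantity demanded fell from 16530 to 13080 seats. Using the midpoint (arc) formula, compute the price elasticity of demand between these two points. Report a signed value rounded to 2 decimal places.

%ΔQ = (13080 − 16530) / [(16530 + 13080)/2] = -3450/14805 = -0.233029…
%ΔP = (209 − 193) / [(193 + 209)/2] = 16/201 = 0.079601…
Arc Ed = %ΔQ / %ΔP = (-3450/14805) / (16/201) = -2.9274…

-2.93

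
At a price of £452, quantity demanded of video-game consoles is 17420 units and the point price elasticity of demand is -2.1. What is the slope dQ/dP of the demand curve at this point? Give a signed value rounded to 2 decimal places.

-80.93

Ed = (dQ/dP)·(P/Q) ⇒ dQ/dP = Ed·Q/P = (-2.1)·17420/452 = -80.9336…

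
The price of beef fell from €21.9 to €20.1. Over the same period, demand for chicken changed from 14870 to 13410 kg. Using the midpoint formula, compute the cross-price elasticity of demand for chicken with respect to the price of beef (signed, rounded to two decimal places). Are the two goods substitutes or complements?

%ΔQ_{chicken} = (13410 − 14870)/avg = -1460/14140 = -0.103253…
%ΔP_{beef} = (20.1 − 21.9)/avg = -1.8/21 = -0.085714…
E_cross = (-1460/14140) / (-1.8/21) = 1.2046…
E_cross > 0 ⇒ the goods are substitutes.

1.20; substitutes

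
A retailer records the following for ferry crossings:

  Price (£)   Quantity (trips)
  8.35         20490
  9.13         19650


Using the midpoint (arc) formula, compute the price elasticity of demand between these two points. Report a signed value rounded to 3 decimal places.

-0.469

%ΔQ = (19650 − 20490) / [(20490 + 19650)/2] = -840/20070 = -0.041853…
%ΔP = (9.13 − 8.35) / [(8.35 + 9.13)/2] = 0.78/8.74 = 0.089244…
Arc Ed = %ΔQ / %ΔP = (-840/20070) / (0.78/8.74) = -0.46897…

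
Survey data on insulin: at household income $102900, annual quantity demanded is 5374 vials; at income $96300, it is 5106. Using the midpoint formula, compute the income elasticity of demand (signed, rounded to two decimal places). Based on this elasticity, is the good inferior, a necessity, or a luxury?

%ΔQ = (5106 − 5374)/[( 5374 + 5106)/2] = -268/5240 = -0.051145…
%ΔIncome = (96300 − 102900)/[( 102900 + 96300)/2] = -6600/99600 = -0.066265…
E_income = (-268/5240) / (-6600/99600) = 0.7718…
0 < E_income < 1 ⇒ normal good, necessity.

0.77; necessity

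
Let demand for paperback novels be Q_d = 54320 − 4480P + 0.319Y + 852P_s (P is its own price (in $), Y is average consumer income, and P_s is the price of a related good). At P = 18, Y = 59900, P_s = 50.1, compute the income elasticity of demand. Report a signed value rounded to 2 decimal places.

At the given values, Q_d = 54320 − 4480(18) + 0.319(59900) + 852(50.1) = 35473.3.
∂Q_d/∂Y = 0.319.
E = (0.319) × (59900/35473.3) = 0.5386…

0.54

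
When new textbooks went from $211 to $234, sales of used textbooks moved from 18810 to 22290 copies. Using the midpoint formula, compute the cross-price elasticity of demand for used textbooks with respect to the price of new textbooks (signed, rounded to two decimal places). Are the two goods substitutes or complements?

%ΔQ_{used textbooks} = (22290 − 18810)/avg = 3480/20550 = 0.169343…
%ΔP_{new textbooks} = (234 − 211)/avg = 23/222.5 = 0.103370…
E_cross = (3480/20550) / (23/222.5) = 1.6382…
E_cross > 0 ⇒ the goods are substitutes.

1.64; substitutes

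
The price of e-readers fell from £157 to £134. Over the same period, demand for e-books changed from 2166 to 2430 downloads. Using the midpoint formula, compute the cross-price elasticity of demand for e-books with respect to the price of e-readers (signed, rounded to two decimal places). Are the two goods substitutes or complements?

%ΔQ_{e-books} = (2430 − 2166)/avg = 264/2298 = 0.114882…
%ΔP_{e-readers} = (134 − 157)/avg = -23/145.5 = -0.158075…
E_cross = (264/2298) / (-23/145.5) = -0.7267…
E_cross < 0 ⇒ the goods are complements.

-0.73; complements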